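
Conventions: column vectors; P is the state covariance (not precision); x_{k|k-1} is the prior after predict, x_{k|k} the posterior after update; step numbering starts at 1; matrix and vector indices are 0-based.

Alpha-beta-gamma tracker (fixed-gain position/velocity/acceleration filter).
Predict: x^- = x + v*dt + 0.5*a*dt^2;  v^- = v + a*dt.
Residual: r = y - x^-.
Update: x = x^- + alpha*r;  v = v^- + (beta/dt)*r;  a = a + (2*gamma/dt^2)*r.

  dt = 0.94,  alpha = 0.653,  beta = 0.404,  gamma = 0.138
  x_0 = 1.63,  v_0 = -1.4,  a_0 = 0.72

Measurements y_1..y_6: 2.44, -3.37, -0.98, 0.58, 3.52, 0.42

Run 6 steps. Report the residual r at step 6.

resid = -5.3859

step 1: x_pred=0.6321  r=1.8079  x^+=1.8127  v^+=0.0538  a^+=1.2847
step 2: x_pred=2.4308  r=-5.8008  x^+=-1.3571  v^+=-1.2317  a^+=-0.5272
step 3: x_pred=-2.7478  r=1.7678  x^+=-1.5934  v^+=-0.9675  a^+=0.0250
step 4: x_pred=-2.4918  r=3.0718  x^+=-0.4859  v^+=0.3762  a^+=0.9845
step 5: x_pred=0.3027  r=3.2173  x^+=2.4036  v^+=2.6844  a^+=1.9894
step 6: x_pred=5.8059  r=-5.3859  x^+=2.2889  v^+=2.2397  a^+=0.3071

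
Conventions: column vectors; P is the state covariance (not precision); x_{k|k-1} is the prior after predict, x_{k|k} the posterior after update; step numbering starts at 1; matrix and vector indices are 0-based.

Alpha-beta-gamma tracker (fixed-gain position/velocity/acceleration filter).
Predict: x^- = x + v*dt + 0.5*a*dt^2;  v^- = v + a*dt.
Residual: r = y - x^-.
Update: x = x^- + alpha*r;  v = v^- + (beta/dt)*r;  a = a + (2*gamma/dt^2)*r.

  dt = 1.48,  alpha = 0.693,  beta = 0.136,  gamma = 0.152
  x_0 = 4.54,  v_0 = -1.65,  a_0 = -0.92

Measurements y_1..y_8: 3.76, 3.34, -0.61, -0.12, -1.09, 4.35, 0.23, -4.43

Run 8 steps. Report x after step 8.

step 1: x_pred=1.0904  r=2.6696  x^+=2.9404  v^+=-2.7663  a^+=-0.5495
step 2: x_pred=-1.7555  r=5.0955  x^+=1.7757  v^+=-3.1113  a^+=0.1577
step 3: x_pred=-2.6563  r=2.0463  x^+=-1.2382  v^+=-2.6899  a^+=0.4417
step 4: x_pred=-4.7355  r=4.6155  x^+=-1.5370  v^+=-1.6120  a^+=1.0823
step 5: x_pred=-2.7375  r=1.6475  x^+=-1.5958  v^+=0.1411  a^+=1.3109
step 6: x_pred=0.0488  r=4.3012  x^+=3.0295  v^+=2.4765  a^+=1.9079
step 7: x_pred=8.7843  r=-8.5543  x^+=2.8562  v^+=4.5141  a^+=0.7206
step 8: x_pred=10.3263  r=-14.7563  x^+=0.1002  v^+=4.2247  a^+=-1.3273

x_post = 0.1002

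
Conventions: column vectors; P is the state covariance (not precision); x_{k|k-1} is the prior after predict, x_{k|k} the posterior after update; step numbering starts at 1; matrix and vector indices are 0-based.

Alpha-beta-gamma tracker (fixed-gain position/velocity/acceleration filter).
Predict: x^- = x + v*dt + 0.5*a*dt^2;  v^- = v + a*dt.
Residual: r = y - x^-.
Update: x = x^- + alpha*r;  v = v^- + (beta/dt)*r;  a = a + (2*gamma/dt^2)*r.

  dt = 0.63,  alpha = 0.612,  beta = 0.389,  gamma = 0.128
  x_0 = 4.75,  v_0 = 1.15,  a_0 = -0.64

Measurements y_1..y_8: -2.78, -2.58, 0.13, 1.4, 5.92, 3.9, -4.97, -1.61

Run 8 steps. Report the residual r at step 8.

resid = -3.9351

step 1: x_pred=5.3475  r=-8.1275  x^+=0.3735  v^+=-4.2716  a^+=-5.8822
step 2: x_pred=-3.4850  r=0.9050  x^+=-2.9311  v^+=-7.4186  a^+=-5.2985
step 3: x_pred=-8.6564  r=8.7864  x^+=-3.2791  v^+=-5.3315  a^+=0.3687
step 4: x_pred=-6.5648  r=7.9648  x^+=-1.6903  v^+=-0.1813  a^+=5.5059
step 5: x_pred=-0.7119  r=6.6319  x^+=3.3468  v^+=7.3824  a^+=9.7835
step 6: x_pred=9.9393  r=-6.0393  x^+=6.2432  v^+=9.8170  a^+=5.8882
step 7: x_pred=13.5964  r=-18.5664  x^+=2.2338  v^+=2.0625  a^+=-6.0872
step 8: x_pred=2.3251  r=-3.9351  x^+=-0.0832  v^+=-4.2022  a^+=-8.6253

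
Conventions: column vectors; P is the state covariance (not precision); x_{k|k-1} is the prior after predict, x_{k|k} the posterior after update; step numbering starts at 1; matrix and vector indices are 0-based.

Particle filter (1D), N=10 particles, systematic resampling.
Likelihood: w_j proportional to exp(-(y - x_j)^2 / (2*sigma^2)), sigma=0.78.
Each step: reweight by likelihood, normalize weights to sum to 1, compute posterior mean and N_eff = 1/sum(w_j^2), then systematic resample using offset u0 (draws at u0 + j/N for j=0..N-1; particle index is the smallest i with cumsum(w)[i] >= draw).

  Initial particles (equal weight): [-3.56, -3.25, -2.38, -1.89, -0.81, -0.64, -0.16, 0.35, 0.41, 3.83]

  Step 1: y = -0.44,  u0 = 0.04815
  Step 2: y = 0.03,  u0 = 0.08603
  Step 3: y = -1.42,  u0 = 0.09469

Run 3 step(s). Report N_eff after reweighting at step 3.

step 1: w=[0.0001, 0.0004, 0.0109, 0.0426, 0.2140, 0.2318, 0.2246, 0.1434, 0.1323, 0.0000]  mean=-0.3610  Neff=5.2637  idx=[3, 4, 4, 5, 5, 6, 6, 7, 7, 8]
step 2: w=[0.0067, 0.0776, 0.0776, 0.0958, 0.0958, 0.1345, 0.1345, 0.1273, 0.1273, 0.1230]  mean=-0.1644  Neff=8.7606  idx=[2, 3, 4, 5, 5, 6, 7, 8, 9, 9]
step 3: w=[0.2420, 0.1993, 0.1993, 0.0891, 0.0891, 0.0891, 0.0250, 0.0250, 0.0210, 0.0210]  mean=-0.4592  Neff=6.0982  idx=[0, 0, 1, 1, 2, 2, 3, 4, 5, 9]

N_eff = 6.0982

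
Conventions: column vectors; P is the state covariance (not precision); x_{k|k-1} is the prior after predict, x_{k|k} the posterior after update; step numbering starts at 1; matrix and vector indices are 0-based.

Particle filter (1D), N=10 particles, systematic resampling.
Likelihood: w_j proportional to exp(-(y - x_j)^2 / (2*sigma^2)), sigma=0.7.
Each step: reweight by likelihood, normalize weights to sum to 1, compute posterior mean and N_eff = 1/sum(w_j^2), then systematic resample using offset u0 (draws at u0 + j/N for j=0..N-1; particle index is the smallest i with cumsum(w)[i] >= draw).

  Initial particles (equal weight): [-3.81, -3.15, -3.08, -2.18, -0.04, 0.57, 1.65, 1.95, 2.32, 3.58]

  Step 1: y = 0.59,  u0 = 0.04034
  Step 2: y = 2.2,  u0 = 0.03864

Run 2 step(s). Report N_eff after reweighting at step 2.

step 1: w=[0.0000, 0.0000, 0.0000, 0.0002, 0.3055, 0.4578, 0.1455, 0.0694, 0.0216, 0.0001]  mean=0.6740  Neff=3.0363  idx=[4, 4, 4, 5, 5, 5, 5, 5, 6, 7]
step 2: w=[0.0030, 0.0030, 0.0030, 0.0329, 0.0329, 0.0329, 0.0329, 0.0329, 0.3631, 0.4638]  mean=1.5967  Neff=2.8381  idx=[3, 6, 8, 8, 8, 9, 9, 9, 9, 9]

N_eff = 2.8381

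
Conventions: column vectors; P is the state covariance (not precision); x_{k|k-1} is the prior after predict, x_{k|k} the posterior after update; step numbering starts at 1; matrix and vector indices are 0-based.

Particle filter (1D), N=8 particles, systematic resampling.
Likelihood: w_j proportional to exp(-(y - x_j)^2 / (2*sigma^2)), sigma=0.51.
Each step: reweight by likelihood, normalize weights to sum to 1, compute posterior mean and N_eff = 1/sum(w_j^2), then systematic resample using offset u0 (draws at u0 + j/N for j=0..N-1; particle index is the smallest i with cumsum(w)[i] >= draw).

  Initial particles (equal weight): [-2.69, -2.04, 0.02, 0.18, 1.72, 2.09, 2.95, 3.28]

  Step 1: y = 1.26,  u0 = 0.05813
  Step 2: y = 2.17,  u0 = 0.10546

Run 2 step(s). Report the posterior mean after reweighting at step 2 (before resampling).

step 1: w=[0.0000, 0.0000, 0.0475, 0.0970, 0.6083, 0.2430, 0.0038, 0.0004]  mean=1.5848  Neff=2.2689  idx=[3, 4, 4, 4, 4, 4, 5, 5]
step 2: w=[0.0001, 0.1263, 0.1263, 0.1263, 0.1263, 0.1263, 0.1842, 0.1842]  mean=1.8561  Neff=6.7746  idx=[1, 2, 3, 4, 5, 6, 7, 7]

post_mean = 1.8561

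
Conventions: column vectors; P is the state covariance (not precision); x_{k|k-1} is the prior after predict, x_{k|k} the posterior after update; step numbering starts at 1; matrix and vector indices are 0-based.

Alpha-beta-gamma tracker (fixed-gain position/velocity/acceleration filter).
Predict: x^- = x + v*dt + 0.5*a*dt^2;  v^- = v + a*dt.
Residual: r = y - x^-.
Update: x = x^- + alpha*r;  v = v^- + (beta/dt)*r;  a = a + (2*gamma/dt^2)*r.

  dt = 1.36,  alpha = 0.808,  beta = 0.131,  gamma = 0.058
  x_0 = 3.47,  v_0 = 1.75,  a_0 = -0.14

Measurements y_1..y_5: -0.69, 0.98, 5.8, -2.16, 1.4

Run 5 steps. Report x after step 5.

step 1: x_pred=5.7205  r=-6.4105  x^+=0.5408  v^+=0.9421  a^+=-0.5420
step 2: x_pred=1.3208  r=-0.3408  x^+=1.0454  v^+=0.1721  a^+=-0.5634
step 3: x_pred=0.7585  r=5.0415  x^+=4.8320  v^+=-0.1085  a^+=-0.2472
step 4: x_pred=4.4558  r=-6.6158  x^+=-0.8898  v^+=-1.0820  a^+=-0.6621
step 5: x_pred=-2.9737  r=4.3737  x^+=0.5603  v^+=-1.5613  a^+=-0.3878

x_post = 0.5603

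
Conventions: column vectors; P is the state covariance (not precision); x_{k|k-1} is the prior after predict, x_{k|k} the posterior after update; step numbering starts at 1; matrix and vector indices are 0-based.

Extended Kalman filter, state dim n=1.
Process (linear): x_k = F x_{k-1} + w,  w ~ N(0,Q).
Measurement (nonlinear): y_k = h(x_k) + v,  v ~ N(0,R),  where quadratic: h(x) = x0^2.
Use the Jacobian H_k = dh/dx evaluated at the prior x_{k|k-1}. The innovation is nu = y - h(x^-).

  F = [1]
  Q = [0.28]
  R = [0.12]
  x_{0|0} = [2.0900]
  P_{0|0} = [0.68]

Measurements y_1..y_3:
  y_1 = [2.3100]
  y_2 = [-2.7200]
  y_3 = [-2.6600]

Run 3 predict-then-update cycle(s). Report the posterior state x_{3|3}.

step 1: x^-=[2.0900]  P^-=[0.9600]  H_jac=[4.1800]  S=[16.8935]  K=[0.2375]  nu=[-2.0581]  x^+=[1.6011]  P^+=[0.0068]
step 2: x^-=[1.6011]  P^-=[0.2868]  H_jac=[3.2023]  S=[3.0612]  K=[0.3000]  nu=[-5.2836]  x^+=[0.0158]  P^+=[0.0112]
step 3: x^-=[0.0158]  P^-=[0.2912]  H_jac=[0.0317]  S=[0.1203]  K=[0.0767]  nu=[-2.6603]  x^+=[-0.1882]  P^+=[0.2905]

x_post = [-0.1882]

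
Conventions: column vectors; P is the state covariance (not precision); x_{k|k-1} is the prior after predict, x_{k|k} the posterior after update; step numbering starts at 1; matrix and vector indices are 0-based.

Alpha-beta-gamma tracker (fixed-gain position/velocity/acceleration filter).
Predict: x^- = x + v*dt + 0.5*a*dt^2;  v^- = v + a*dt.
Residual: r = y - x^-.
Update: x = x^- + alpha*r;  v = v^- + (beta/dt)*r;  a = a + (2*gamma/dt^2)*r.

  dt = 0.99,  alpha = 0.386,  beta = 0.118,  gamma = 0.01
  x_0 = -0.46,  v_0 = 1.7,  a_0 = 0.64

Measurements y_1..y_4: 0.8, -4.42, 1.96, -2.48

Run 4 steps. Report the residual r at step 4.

step 1: x_pred=1.5366  r=-0.7366  x^+=1.2523  v^+=2.2458  a^+=0.6250
step 2: x_pred=3.7819  r=-8.2019  x^+=0.6160  v^+=1.8869  a^+=0.4576
step 3: x_pred=2.7083  r=-0.7483  x^+=2.4194  v^+=2.2508  a^+=0.4423
step 4: x_pred=4.8644  r=-7.3444  x^+=2.0295  v^+=1.8133  a^+=0.2925

resid = -7.3444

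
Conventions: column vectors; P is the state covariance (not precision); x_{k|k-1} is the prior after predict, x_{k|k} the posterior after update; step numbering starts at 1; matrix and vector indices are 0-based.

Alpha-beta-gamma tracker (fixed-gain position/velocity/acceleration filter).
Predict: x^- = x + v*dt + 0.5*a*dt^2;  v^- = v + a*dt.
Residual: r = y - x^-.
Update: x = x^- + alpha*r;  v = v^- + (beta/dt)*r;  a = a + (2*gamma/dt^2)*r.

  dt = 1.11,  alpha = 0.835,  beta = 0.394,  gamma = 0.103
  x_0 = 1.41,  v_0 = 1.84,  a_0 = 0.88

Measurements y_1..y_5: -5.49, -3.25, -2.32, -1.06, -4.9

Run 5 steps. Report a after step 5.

step 1: x_pred=3.9945  r=-9.4845  x^+=-3.9251  v^+=-0.5498  a^+=-0.7058
step 2: x_pred=-4.9701  r=1.7201  x^+=-3.5338  v^+=-0.7226  a^+=-0.4182
step 3: x_pred=-4.5935  r=2.2735  x^+=-2.6951  v^+=-0.3798  a^+=-0.0380
step 4: x_pred=-3.1401  r=2.0801  x^+=-1.4032  v^+=0.3163  a^+=0.3097
step 5: x_pred=-0.8613  r=-4.0387  x^+=-4.2336  v^+=-0.7734  a^+=-0.3655

a_post = -0.3655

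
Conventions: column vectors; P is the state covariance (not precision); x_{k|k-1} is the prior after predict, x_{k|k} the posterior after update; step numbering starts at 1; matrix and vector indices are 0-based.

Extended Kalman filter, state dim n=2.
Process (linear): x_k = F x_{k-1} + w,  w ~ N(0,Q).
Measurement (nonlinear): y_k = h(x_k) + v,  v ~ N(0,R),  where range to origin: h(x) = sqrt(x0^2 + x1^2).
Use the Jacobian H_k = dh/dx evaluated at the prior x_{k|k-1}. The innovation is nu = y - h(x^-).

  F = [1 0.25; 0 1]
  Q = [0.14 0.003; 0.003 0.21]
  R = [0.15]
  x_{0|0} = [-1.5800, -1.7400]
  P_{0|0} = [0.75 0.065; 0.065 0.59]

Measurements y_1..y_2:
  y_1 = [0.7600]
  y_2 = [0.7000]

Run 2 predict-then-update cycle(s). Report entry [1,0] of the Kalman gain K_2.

step 1: x^-=[-2.0150, -1.7400]  P^-=[0.9594 0.2155; 0.2155 0.8000]  H_jac=[-0.7569 -0.6536]  S=[1.2545]  K=[-0.6911; -0.5468]  nu=[-1.9023]  x^+=[-0.7004, -0.6998]  P^+=[0.3602 -0.2586; -0.2586 0.4249]
step 2: x^-=[-0.8753, -0.6998]  P^-=[0.3975 -0.1493; -0.1493 0.6349]  H_jac=[-0.7811 -0.6245]  S=[0.4944]  K=[-0.4394; -0.5660]  nu=[-0.4207]  x^+=[-0.6905, -0.4617]  P^+=[0.3021 -0.2723; -0.2723 0.4765]

K[1,0] = -0.5660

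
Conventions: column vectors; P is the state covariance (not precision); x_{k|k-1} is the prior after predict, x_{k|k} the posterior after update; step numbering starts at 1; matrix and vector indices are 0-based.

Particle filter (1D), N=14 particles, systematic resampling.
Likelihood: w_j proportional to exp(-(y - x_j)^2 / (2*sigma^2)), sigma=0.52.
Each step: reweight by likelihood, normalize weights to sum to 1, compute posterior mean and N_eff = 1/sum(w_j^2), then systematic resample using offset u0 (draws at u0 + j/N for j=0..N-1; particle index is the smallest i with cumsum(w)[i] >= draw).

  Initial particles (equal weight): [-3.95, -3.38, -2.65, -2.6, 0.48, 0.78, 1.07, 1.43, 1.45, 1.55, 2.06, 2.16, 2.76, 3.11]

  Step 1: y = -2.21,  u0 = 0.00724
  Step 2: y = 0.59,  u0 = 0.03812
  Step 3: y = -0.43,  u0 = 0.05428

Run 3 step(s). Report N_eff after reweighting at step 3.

N_eff = 13.5536

step 1: w=[0.0024, 0.0518, 0.4548, 0.4911, 0.0000, 0.0000, 0.0000, 0.0000, 0.0000, 0.0000, 0.0000, 0.0000, 0.0000, 0.0000]  mean=-2.6664  Neff=2.2191  idx=[1, 2, 2, 2, 2, 2, 2, 2, 3, 3, 3, 3, 3, 3]
step 2: w=[0.0000, 0.0560, 0.0560, 0.0560, 0.0560, 0.0560, 0.0560, 0.0560, 0.1014, 0.1014, 0.1014, 0.1014, 0.1014, 0.1014]  mean=-2.6196  Neff=11.9627  idx=[1, 2, 4, 5, 6, 8, 8, 9, 10, 10, 11, 12, 12, 13]
step 3: w=[0.0540, 0.0540, 0.0540, 0.0540, 0.0540, 0.0811, 0.0811, 0.0811, 0.0811, 0.0811, 0.0811, 0.0811, 0.0811, 0.0811]  mean=-2.6135  Neff=13.5536  idx=[1, 2, 3, 4, 5, 6, 7, 8, 9, 10, 11, 12, 12, 13]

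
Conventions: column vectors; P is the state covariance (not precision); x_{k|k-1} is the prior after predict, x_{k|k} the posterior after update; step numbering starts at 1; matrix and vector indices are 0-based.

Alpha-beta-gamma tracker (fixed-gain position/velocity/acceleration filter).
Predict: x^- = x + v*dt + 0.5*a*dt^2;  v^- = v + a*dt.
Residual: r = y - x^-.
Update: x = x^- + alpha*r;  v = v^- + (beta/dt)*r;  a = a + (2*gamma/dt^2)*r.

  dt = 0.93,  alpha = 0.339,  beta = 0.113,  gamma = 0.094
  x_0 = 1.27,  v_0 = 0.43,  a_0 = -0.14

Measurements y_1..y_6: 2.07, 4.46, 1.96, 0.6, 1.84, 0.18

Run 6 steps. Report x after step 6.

x_post = 1.4445

step 1: x_pred=1.6094  r=0.4606  x^+=1.7655  v^+=0.3558  a^+=-0.0399
step 2: x_pred=2.0791  r=2.3809  x^+=2.8863  v^+=0.6080  a^+=0.4776
step 3: x_pred=3.6582  r=-1.6982  x^+=3.0825  v^+=0.8458  a^+=0.1085
step 4: x_pred=3.9161  r=-3.3161  x^+=2.7919  v^+=0.5438  a^+=-0.6123
step 5: x_pred=3.0329  r=-1.1929  x^+=2.6285  v^+=-0.1705  a^+=-0.8716
step 6: x_pred=2.0930  r=-1.9130  x^+=1.4445  v^+=-1.2136  a^+=-1.2874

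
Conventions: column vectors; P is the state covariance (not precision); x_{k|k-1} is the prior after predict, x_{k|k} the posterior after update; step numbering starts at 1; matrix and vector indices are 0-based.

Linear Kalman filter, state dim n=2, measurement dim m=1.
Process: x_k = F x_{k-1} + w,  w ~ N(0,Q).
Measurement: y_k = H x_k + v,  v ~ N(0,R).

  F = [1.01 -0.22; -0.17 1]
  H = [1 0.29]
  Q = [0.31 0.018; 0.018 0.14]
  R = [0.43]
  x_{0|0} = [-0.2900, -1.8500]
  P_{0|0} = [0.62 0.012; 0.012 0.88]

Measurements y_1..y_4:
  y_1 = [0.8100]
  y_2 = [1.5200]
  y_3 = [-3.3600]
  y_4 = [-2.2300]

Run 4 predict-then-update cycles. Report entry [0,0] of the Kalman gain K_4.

step 1: x^-=[0.1141, -1.8007]  P^-=[0.9797 -0.2695; -0.2695 1.0338]  S=[1.3404]  K=[0.6726; 0.0226]  nu=[1.2181]  x^+=[0.9334, -1.7731]  P^+=[0.3733 -0.2899; -0.2899 1.0332]
step 2: x^-=[1.3329, -1.9318]  P^-=[0.8696 -0.5770; -0.5770 1.2825]  S=[1.0728]  K=[0.6546; -0.1912]  nu=[0.7474]  x^+=[1.8221, -2.0747]  P^+=[0.4099 -0.4428; -0.4428 1.2433]
step 3: x^-=[2.2968, -2.3845]  P^-=[0.9851 -0.7896; -0.7896 1.5457]  S=[1.0871]  K=[0.6955; -0.3141]  nu=[-4.9653]  x^+=[-1.1567, -0.8251]  P^+=[0.4592 -0.5522; -0.5522 1.4385]
step 4: x^-=[-0.9867, -0.6284]  P^-=[1.0935 -0.9557; -0.9557 1.7795]  S=[1.1188]  K=[0.7296; -0.3929]  nu=[-1.0610]  x^+=[-1.7609, -0.2115]  P^+=[0.4979 -0.6349; -0.6349 1.6067]

K[0,0] = 0.7296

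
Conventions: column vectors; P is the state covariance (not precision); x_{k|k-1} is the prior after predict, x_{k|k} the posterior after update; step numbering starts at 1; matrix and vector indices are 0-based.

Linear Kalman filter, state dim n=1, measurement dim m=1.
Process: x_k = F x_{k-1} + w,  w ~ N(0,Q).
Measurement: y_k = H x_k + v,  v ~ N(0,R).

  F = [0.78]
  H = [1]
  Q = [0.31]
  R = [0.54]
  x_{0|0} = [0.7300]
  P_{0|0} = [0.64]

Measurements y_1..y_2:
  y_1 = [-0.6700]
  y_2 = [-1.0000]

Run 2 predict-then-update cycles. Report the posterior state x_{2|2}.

step 1: x^-=[0.5694]  P^-=[0.6994]  S=[1.2394]  K=[0.5643]  nu=[-1.2394]  x^+=[-0.1300]  P^+=[0.3047]
step 2: x^-=[-0.1014]  P^-=[0.4954]  S=[1.0354]  K=[0.4785]  nu=[-0.8986]  x^+=[-0.5313]  P^+=[0.2584]

x_post = [-0.5313]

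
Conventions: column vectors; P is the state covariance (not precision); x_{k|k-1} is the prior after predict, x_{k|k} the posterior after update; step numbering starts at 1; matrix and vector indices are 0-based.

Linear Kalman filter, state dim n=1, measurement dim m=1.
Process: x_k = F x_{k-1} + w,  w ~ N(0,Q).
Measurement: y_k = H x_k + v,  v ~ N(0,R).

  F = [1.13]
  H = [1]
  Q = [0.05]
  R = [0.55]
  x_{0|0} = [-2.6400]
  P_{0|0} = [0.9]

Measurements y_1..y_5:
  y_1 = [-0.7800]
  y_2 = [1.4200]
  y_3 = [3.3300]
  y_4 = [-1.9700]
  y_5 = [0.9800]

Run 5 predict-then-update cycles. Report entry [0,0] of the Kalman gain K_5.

step 1: x^-=[-2.9832]  P^-=[1.1992]  S=[1.7492]  K=[0.6856]  nu=[2.2032]  x^+=[-1.4727]  P^+=[0.3771]
step 2: x^-=[-1.6642]  P^-=[0.5315]  S=[1.0815]  K=[0.4914]  nu=[3.0842]  x^+=[-0.1485]  P^+=[0.2703]
step 3: x^-=[-0.1678]  P^-=[0.3951]  S=[0.9451]  K=[0.4181]  nu=[3.4978]  x^+=[1.2945]  P^+=[0.2299]
step 4: x^-=[1.4628]  P^-=[0.3436]  S=[0.8936]  K=[0.3845]  nu=[-3.4328]  x^+=[0.1428]  P^+=[0.2115]
step 5: x^-=[0.1614]  P^-=[0.3200]  S=[0.8700]  K=[0.3678]  nu=[0.8186]  x^+=[0.4625]  P^+=[0.2023]

K[0,0] = 0.3678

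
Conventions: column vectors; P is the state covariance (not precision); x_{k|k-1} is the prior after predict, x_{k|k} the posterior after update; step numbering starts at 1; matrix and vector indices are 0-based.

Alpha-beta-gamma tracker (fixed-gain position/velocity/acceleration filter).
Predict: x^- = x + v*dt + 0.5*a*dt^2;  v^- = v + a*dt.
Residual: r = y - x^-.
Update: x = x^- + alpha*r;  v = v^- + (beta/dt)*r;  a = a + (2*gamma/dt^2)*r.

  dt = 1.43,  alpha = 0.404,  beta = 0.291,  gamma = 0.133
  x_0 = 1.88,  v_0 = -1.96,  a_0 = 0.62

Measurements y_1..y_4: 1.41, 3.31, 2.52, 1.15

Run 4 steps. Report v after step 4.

v_post = 2.5213

step 1: x_pred=-0.2889  r=1.6989  x^+=0.3975  v^+=-0.7277  a^+=0.8410
step 2: x_pred=0.2167  r=3.0933  x^+=1.4664  v^+=1.1044  a^+=1.2434
step 3: x_pred=4.3170  r=-1.7970  x^+=3.5910  v^+=2.5167  a^+=1.0096
step 4: x_pred=8.2222  r=-7.0722  x^+=5.3650  v^+=2.5213  a^+=0.0897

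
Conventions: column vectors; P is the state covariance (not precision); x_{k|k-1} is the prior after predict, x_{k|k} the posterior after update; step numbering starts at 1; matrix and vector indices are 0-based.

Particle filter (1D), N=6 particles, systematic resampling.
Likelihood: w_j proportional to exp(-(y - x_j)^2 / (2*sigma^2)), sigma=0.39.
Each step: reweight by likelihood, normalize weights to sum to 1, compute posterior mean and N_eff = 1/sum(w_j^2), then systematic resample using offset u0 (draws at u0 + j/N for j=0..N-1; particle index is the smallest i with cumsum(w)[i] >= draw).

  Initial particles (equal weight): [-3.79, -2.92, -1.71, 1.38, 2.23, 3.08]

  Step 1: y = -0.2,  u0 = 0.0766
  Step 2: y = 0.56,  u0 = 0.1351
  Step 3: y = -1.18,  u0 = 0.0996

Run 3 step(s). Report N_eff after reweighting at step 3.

step 1: w=[0.0000, 0.0000, 0.6706, 0.3294, 0.0000, 0.0000]  mean=-0.6922  Neff=1.7914  idx=[2, 2, 2, 2, 3, 3]
step 2: w=[0.0000, 0.0000, 0.0000, 0.0000, 0.5000, 0.5000]  mean=1.3800  Neff=2.0000  idx=[4, 4, 4, 5, 5, 5]
step 3: w=[0.1667, 0.1667, 0.1667, 0.1667, 0.1667, 0.1667]  mean=1.3800  Neff=6.0000  idx=[0, 1, 2, 3, 4, 5]

N_eff = 6.0000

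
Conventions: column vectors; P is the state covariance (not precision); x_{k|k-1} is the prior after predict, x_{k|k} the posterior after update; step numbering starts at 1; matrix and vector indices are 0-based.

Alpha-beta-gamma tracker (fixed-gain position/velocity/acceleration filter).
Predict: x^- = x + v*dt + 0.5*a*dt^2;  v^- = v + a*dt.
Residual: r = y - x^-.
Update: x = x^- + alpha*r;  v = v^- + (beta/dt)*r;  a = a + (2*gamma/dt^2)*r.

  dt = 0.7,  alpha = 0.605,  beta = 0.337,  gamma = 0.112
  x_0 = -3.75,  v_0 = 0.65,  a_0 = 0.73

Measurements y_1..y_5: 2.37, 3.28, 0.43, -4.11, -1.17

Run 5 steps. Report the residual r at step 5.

resid = 0.9279

step 1: x_pred=-3.1161  r=5.4862  x^+=0.2030  v^+=3.8022  a^+=3.2380
step 2: x_pred=3.6578  r=-0.3778  x^+=3.4292  v^+=5.8869  a^+=3.0652
step 3: x_pred=8.3010  r=-7.8710  x^+=3.5391  v^+=4.2432  a^+=-0.5329
step 4: x_pred=6.3787  r=-10.4887  x^+=0.0330  v^+=-1.1794  a^+=-5.3278
step 5: x_pred=-2.0979  r=0.9279  x^+=-1.5365  v^+=-4.4622  a^+=-4.9036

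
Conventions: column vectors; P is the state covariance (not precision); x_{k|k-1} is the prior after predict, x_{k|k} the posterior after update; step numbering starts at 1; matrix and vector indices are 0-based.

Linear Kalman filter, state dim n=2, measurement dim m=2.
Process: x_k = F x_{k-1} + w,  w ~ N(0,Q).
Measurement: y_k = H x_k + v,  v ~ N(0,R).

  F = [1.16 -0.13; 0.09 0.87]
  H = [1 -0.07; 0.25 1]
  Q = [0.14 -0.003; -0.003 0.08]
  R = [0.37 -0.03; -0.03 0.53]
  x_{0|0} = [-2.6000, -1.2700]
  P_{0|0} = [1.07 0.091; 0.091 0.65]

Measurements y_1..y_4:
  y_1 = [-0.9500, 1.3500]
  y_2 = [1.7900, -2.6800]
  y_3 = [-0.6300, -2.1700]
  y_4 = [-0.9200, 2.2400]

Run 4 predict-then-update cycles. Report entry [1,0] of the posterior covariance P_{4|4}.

step 1: x^-=[-2.8509, -1.3389]  P^-=[1.5633 0.1260; 0.1260 0.5949]  S=[1.9186 0.4430; 0.4430 1.2856]  K=[0.7794 0.1334; -0.0745 0.5129]  nu=[1.8072, 3.4016]  x^+=[-0.9884, 0.2712]  P^+=[0.2827 -0.0233; -0.0233 0.2799]
step 2: x^-=[-1.1818, 0.1470]  P^-=[0.5322 -0.0284; -0.0284 0.2905]  S=[0.9076 0.0548; 0.0548 0.8395]  K=[0.5834 0.0866; -0.0744 0.3424]  nu=[2.9821, -2.5315]  x^+=[0.3387, -0.9417]  P^+=[0.2115 -0.0245; -0.0245 0.1898]
step 3: x^-=[0.5153, -0.7888]  P^-=[0.4352 -0.0268; -0.0268 0.2216]  S=[0.8101 0.0369; 0.0369 0.7653]  K=[0.5359 0.0812; -0.0652 0.2839]  nu=[-1.2005, -1.5101]  x^+=[-0.2507, -1.1391]  P^+=[0.1943 -0.0216; -0.0216 0.1578]
step 4: x^-=[-0.1428, -1.0136]  P^-=[0.4107 -0.0221; -0.0221 0.1976]  S=[0.7847 0.0371; 0.0371 0.7423]  K=[0.5214 0.0825; -0.0582 0.2617]  nu=[-0.8482, 3.2893]  x^+=[-0.3137, -0.1034]  P^+=[0.1891 -0.0192; -0.0192 0.1453]

P_post[1,0] = -0.0192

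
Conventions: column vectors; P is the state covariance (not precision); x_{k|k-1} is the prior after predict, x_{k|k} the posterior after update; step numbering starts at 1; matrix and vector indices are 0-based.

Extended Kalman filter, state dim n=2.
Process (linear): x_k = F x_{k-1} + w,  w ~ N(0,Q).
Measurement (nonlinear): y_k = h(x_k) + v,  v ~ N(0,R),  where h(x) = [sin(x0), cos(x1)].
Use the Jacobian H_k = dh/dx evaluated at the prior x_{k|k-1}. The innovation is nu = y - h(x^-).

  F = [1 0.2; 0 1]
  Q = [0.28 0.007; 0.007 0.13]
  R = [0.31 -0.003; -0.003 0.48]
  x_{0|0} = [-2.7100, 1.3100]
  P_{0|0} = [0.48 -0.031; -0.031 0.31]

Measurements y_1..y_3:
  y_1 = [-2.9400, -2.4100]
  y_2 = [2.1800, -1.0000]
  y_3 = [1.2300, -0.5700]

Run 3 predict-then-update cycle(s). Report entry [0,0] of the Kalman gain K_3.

K[0,0] = -0.5064

step 1: x^-=[-2.4480, 1.3100]  P^-=[0.7600 0.0380; 0.0380 0.4400]  H_jac=[-0.7690 0.0000; 0.0000 -0.9662]  S=[0.7594 0.0252; 0.0252 0.8907]  K=[-0.7689 -0.0194; -0.0226 -0.4766]  nu=[-2.3007, -2.6679]  x^+=[-0.6271, 2.6337]  P^+=[0.3099 0.0073; 0.0073 0.2367]
step 2: x^-=[-0.1003, 2.6337]  P^-=[0.6023 0.0616; 0.0616 0.3667]  H_jac=[0.9950 0.0000; 0.0000 -0.4864]  S=[0.9063 -0.0328; -0.0328 0.5668]  K=[0.6607 -0.0146; 0.0564 -0.3114]  nu=[2.2802, -0.1263]  x^+=[1.4081, 2.8015]  P^+=[0.2059 0.0185; 0.0185 0.3077]
step 3: x^-=[1.9684, 2.8015]  P^-=[0.5056 0.0870; 0.0870 0.4377]  H_jac=[-0.3872 0.0000; 0.0000 -0.3336]  S=[0.3858 0.0082; 0.0082 0.5287]  K=[-0.5064 -0.0470; -0.0815 -0.2749]  nu=[0.3080, 0.3727]  x^+=[1.7949, 2.6739]  P^+=[0.4051 0.0631; 0.0631 0.3948]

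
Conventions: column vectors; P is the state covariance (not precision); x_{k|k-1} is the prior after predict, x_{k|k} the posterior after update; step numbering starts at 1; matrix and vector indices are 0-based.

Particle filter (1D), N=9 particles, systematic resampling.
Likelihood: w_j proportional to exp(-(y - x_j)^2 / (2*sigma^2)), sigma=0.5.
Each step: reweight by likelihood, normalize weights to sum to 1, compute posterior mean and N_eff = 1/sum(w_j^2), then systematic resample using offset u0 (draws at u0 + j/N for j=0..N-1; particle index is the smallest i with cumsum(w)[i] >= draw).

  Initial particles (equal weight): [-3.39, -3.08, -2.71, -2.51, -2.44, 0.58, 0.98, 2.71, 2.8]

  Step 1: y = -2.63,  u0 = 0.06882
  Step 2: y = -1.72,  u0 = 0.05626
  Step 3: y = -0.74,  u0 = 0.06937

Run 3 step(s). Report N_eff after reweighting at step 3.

N_eff = 7.8617

step 1: w=[0.0814, 0.1723, 0.2550, 0.2510, 0.2403, 0.0000, 0.0000, 0.0000, 0.0000]  mean=-2.7140  Neff=4.5026  idx=[0, 1, 2, 2, 3, 3, 3, 4, 4]
step 2: w=[0.0020, 0.0132, 0.0749, 0.0749, 0.1526, 0.1526, 0.1526, 0.1886, 0.1886]  mean=-2.5228  Neff=6.5615  idx=[2, 4, 4, 5, 6, 6, 7, 8, 8]
step 3: w=[0.0222, 0.0990, 0.0990, 0.0990, 0.0990, 0.0990, 0.1609, 0.1609, 0.1609]  mean=-2.4806  Neff=7.8617  idx=[1, 2, 3, 4, 5, 6, 7, 8, 8]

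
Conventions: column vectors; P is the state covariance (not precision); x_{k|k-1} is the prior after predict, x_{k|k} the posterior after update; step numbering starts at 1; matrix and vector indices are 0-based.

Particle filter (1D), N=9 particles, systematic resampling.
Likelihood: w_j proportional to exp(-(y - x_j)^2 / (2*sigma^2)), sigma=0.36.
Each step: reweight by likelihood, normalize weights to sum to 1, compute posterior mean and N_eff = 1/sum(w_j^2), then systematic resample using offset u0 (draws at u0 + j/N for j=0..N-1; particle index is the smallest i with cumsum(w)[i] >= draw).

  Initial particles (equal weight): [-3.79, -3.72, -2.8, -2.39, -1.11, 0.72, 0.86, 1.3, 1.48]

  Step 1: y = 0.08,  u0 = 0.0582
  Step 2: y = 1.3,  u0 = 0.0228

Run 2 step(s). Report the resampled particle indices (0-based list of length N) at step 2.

resampled_idx = [0, 1, 2, 3, 5, 6, 6, 7, 8]

step 1: w=[0.0000, 0.0000, 0.0000, 0.0000, 0.0137, 0.6653, 0.3090, 0.0104, 0.0017]  mean=0.7455  Neff=1.8575  idx=[5, 5, 5, 5, 5, 5, 6, 6, 6]
step 2: w=[0.0892, 0.0892, 0.0892, 0.0892, 0.0892, 0.0892, 0.1548, 0.1548, 0.1548]  mean=0.7850  Neff=8.3532  idx=[0, 1, 2, 3, 5, 6, 6, 7, 8]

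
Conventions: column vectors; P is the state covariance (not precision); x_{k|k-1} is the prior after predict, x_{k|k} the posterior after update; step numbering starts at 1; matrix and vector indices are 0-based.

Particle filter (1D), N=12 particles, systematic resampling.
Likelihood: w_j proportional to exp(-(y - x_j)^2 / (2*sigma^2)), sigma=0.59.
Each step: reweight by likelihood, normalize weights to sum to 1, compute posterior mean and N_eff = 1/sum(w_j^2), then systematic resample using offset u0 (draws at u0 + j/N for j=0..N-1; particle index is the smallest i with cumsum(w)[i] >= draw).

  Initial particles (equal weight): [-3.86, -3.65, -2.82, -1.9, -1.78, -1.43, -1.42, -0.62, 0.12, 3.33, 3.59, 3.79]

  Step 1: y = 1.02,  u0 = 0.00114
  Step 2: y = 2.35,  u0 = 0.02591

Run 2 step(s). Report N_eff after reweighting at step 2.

step 1: w=[0.0000, 0.0000, 0.0000, 0.0000, 0.0000, 0.0005, 0.0006, 0.0628, 0.9343, 0.0014, 0.0002, 0.0000]  mean=0.0772  Neff=1.1403  idx=[6, 8, 8, 8, 8, 8, 8, 8, 8, 8, 8, 8]
step 2: w=[0.0000, 0.0909, 0.0909, 0.0909, 0.0909, 0.0909, 0.0909, 0.0909, 0.0909, 0.0909, 0.0909, 0.0909]  mean=0.1200  Neff=11.0000  idx=[1, 2, 3, 4, 4, 5, 6, 7, 8, 9, 10, 11]

N_eff = 11.0000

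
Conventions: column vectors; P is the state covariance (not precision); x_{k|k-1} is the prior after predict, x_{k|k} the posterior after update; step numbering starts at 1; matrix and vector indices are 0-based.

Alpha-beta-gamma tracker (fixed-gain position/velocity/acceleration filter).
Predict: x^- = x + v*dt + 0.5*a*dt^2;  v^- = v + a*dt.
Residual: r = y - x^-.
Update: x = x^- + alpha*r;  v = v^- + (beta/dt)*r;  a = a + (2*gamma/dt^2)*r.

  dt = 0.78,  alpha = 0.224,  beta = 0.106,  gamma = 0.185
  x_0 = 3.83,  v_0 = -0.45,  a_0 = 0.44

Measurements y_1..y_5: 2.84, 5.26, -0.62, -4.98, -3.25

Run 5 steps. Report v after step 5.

v_post = -7.1494

step 1: x_pred=3.6128  r=-0.7728  x^+=3.4397  v^+=-0.2118  a^+=-0.0300
step 2: x_pred=3.2654  r=1.9946  x^+=3.7122  v^+=0.0358  a^+=1.1830
step 3: x_pred=4.1000  r=-4.7200  x^+=3.0427  v^+=0.3172  a^+=-1.6874
step 4: x_pred=2.7768  r=-7.7568  x^+=1.0393  v^+=-2.0532  a^+=-6.4048
step 5: x_pred=-2.5106  r=-0.7394  x^+=-2.6762  v^+=-7.1494  a^+=-6.8544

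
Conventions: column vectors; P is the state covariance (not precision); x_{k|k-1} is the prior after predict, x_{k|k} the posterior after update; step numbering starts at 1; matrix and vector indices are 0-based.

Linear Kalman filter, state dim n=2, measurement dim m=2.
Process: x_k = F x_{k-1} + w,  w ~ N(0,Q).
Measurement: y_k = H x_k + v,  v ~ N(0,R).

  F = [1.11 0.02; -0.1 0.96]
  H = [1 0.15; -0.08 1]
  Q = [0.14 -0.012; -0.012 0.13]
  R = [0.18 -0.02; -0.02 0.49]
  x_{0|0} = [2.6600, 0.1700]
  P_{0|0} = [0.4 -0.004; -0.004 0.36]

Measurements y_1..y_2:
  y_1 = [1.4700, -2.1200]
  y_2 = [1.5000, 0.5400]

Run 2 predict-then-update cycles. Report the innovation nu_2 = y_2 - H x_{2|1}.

step 1: x^-=[2.9560, -0.1028]  P^-=[0.6328 -0.0537; -0.0537 0.4665]  S=[0.8072 -0.0537; -0.0537 0.9692]  K=[0.7697 -0.0650; 0.0527 0.4887]  nu=[-1.4706, -1.7807]  x^+=[1.9399, -1.0505]  P^+=[0.1452 -0.0356; -0.0356 0.2356]
step 2: x^-=[2.1323, -1.2025]  P^-=[0.3174 -0.0615; -0.0615 0.3554]  S=[0.4869 -0.0528; -0.0528 0.8573]  K=[0.6261 -0.0628; 0.0290 0.4221]  nu=[-0.4519, 1.9131]  x^+=[1.7293, -0.4081]  P^+=[0.1190 -0.0338; -0.0338 0.2035]

innov = [-0.4519, 1.9131]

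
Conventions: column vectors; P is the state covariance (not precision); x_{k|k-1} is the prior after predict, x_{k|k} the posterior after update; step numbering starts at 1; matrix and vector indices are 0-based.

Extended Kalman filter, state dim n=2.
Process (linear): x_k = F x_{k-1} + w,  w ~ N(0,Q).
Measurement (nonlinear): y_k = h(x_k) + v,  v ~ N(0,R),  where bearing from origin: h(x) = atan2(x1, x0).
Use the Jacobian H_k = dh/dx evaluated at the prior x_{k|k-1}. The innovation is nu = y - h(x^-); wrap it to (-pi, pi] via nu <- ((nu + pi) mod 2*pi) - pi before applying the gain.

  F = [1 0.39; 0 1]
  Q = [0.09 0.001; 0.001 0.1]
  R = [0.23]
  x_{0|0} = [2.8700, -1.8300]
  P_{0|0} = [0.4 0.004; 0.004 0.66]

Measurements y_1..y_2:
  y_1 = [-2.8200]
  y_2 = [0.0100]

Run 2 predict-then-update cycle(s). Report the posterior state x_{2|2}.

step 1: x^-=[2.1563, -1.8300]  P^-=[0.5935 0.2624; 0.2624 0.7600]  H_jac=[0.2288 0.2696]  S=[0.3487]  K=[0.5923; 0.7598]  nu=[-2.1163]  x^+=[0.9028, -3.4379]  P^+=[0.4712 0.1055; 0.1055 0.5587]
step 2: x^-=[-0.4380, -3.4379]  P^-=[0.7284 0.3244; 0.3244 0.6587]  H_jac=[0.2862 -0.0365]  S=[0.2838]  K=[0.6930; 0.2425]  nu=[1.7075]  x^+=[0.7453, -3.0238]  P^+=[0.5921 0.2767; 0.2767 0.6420]

x_post = [0.7453, -3.0238]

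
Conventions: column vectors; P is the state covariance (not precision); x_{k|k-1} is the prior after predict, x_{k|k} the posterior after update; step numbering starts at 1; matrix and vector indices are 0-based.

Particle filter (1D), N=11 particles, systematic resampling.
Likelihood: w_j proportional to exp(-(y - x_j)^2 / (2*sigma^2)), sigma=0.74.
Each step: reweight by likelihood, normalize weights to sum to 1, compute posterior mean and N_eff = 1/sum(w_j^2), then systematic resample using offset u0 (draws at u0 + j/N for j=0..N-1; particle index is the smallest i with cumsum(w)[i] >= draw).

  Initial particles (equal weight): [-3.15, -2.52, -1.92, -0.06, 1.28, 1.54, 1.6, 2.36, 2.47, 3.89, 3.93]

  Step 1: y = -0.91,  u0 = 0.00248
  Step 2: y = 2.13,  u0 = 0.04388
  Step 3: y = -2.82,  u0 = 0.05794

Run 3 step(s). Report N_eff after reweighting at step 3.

step 1: w=[0.0099, 0.0906, 0.3807, 0.4995, 0.0121, 0.0040, 0.0031, 0.0001, 0.0000, 0.0000, 0.0000]  mean=-0.9936  Neff=2.4819  idx=[0, 1, 2, 2, 2, 2, 3, 3, 3, 3, 3]
step 2: w=[0.0000, 0.0000, 0.0000, 0.0000, 0.0000, 0.0000, 0.2000, 0.2000, 0.2000, 0.2000, 0.2000]  mean=-0.0600  Neff=5.0002  idx=[6, 6, 7, 7, 8, 8, 8, 9, 9, 10, 10]
step 3: w=[0.0909, 0.0909, 0.0909, 0.0909, 0.0909, 0.0909, 0.0909, 0.0909, 0.0909, 0.0909, 0.0909]  mean=-0.0600  Neff=11.0000  idx=[0, 1, 2, 3, 4, 5, 6, 7, 8, 9, 10]

N_eff = 11.0000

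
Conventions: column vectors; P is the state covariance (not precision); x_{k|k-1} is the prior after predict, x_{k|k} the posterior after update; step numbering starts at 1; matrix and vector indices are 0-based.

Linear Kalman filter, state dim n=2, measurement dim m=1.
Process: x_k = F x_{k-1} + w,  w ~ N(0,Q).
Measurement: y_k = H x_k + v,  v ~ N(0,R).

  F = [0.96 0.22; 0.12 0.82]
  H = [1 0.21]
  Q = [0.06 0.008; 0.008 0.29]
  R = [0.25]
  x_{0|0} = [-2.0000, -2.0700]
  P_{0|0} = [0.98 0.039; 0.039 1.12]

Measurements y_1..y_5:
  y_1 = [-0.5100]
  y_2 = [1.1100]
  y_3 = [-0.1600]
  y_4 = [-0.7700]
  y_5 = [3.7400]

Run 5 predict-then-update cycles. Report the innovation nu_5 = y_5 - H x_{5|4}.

step 1: x^-=[-2.3754, -1.9374]  P^-=[1.0338 0.3547; 0.3547 1.0649]  S=[1.4798]  K=[0.7490; 0.3908]  nu=[2.2723]  x^+=[-0.6735, -1.0494]  P^+=[0.2037 -0.0785; -0.0785 0.8389]
step 2: x^-=[-0.8774, -0.9413]  P^-=[0.2552 0.1190; 0.1190 0.8416]  S=[0.5923]  K=[0.4731; 0.4992]  nu=[2.1851]  x^+=[0.1563, 0.1496]  P^+=[0.1227 -0.0209; -0.0209 0.6939]
step 3: x^-=[0.1829, 0.1414]  P^-=[0.1978 0.1303; 0.1303 0.7543]  S=[0.5358]  K=[0.4202; 0.5388]  nu=[-0.3726]  x^+=[0.0263, -0.0594]  P^+=[0.1032 0.0090; 0.0090 0.5987]
step 4: x^-=[0.0122, -0.0455]  P^-=[0.1879 0.1352; 0.1352 0.6958]  S=[0.5253]  K=[0.4116; 0.5355]  nu=[-0.7727]  x^+=[-0.3058, -0.4593]  P^+=[0.0988 0.0194; 0.0194 0.5452]
step 5: x^-=[-0.3947, -0.4133]  P^-=[0.1857 0.1335; 0.1335 0.6618]  S=[0.5209]  K=[0.4102; 0.5231]  nu=[4.2215]  x^+=[1.3371, 1.7949]  P^+=[0.0980 0.0217; 0.0217 0.5193]

innov = [4.2215]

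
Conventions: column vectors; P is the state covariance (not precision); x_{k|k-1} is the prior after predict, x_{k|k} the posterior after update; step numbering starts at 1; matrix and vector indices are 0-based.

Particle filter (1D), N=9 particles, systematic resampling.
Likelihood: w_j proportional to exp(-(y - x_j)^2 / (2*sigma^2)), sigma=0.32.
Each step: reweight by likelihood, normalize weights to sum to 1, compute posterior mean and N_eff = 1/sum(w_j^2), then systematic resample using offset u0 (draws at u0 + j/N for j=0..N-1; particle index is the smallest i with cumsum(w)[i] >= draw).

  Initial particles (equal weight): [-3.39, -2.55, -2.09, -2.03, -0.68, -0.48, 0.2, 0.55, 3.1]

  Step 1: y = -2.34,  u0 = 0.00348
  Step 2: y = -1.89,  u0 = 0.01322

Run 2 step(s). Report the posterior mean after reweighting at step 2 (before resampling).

post_mean = -2.1132

step 1: w=[0.0021, 0.3710, 0.3391, 0.2878, 0.0000, 0.0000, 0.0000, 0.0000, 0.0000]  mean=-2.2461  Neff=2.9810  idx=[1, 1, 1, 1, 2, 2, 2, 3, 3]
step 2: w=[0.0250, 0.0250, 0.0250, 0.0250, 0.1727, 0.1727, 0.1727, 0.1908, 0.1908]  mean=-2.1132  Neff=6.0660  idx=[0, 4, 4, 5, 6, 6, 7, 7, 8]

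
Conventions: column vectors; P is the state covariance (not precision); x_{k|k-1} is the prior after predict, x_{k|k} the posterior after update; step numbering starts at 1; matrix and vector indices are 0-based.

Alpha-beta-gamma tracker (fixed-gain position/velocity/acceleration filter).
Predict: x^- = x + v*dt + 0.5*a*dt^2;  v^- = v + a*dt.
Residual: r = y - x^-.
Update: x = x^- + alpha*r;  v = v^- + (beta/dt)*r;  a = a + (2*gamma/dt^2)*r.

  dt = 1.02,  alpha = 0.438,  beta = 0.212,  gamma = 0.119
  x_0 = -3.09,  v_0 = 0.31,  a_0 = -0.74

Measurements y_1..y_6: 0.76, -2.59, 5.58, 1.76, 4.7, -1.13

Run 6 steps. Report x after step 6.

x_post = 4.5964

step 1: x_pred=-3.1587  r=3.9187  x^+=-1.4423  v^+=0.3697  a^+=0.1564
step 2: x_pred=-0.9839  r=-1.6061  x^+=-1.6874  v^+=0.1954  a^+=-0.2110
step 3: x_pred=-1.5978  r=7.1778  x^+=1.5461  v^+=1.4721  a^+=1.4310
step 4: x_pred=3.7920  r=-2.0320  x^+=2.9020  v^+=2.5094  a^+=0.9662
step 5: x_pred=5.9642  r=-1.2642  x^+=5.4105  v^+=3.2321  a^+=0.6770
step 6: x_pred=9.0594  r=-10.1894  x^+=4.5964  v^+=1.8048  a^+=-1.6539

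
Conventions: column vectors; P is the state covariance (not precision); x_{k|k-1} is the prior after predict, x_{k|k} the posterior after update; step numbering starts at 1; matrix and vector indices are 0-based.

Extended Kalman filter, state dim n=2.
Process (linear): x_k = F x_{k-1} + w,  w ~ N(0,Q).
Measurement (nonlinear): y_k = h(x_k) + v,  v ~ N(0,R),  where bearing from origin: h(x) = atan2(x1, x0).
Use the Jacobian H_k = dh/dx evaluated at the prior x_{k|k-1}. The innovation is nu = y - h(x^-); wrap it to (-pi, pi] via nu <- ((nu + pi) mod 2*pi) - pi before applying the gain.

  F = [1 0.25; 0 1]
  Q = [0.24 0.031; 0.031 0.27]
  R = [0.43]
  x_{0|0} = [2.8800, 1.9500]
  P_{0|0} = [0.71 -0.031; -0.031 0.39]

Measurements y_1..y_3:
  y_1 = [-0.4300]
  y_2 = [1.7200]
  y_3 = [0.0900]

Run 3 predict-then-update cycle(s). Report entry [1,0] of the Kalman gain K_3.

step 1: x^-=[3.3675, 1.9500]  P^-=[0.9589 0.0975; 0.0975 0.6600]  H_jac=[-0.1288 0.2224]  S=[0.4730]  K=[-0.2152; 0.2838]  nu=[-0.9549]  x^+=[3.5730, 1.6790]  P^+=[0.9370 0.1264; 0.1264 0.6219]
step 2: x^-=[3.9928, 1.6790]  P^-=[1.2790 0.3129; 0.3129 0.8919]  H_jac=[-0.0895 0.2128]  S=[0.4687]  K=[-0.1022; 0.3452]  nu=[1.3219]  x^+=[3.8577, 2.1354]  P^+=[1.2741 0.3294; 0.3294 0.8360]
step 3: x^-=[4.3916, 2.1354]  P^-=[1.7311 0.5694; 0.5694 1.1060]  H_jac=[-0.0895 0.1842]  S=[0.4626]  K=[-0.1084; 0.3301]  nu=[-0.3626]  x^+=[4.4309, 2.0157]  P^+=[1.7257 0.5860; 0.5860 1.0556]

K[1,0] = 0.3301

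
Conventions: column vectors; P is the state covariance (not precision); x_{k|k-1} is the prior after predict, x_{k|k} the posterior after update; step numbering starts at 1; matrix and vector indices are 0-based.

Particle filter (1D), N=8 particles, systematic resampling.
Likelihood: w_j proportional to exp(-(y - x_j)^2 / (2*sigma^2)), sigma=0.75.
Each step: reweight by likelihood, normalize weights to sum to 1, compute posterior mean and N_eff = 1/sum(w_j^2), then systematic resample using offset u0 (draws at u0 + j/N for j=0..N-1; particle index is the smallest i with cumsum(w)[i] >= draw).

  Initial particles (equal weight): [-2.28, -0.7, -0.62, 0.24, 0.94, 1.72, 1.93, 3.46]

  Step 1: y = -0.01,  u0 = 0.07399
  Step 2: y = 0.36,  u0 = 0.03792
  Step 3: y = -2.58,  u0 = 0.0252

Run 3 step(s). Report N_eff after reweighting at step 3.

N_eff = 3.0870

step 1: w=[0.0036, 0.2272, 0.2492, 0.3281, 0.1555, 0.0243, 0.0122, 0.0000]  mean=-0.0314  Neff=4.0604  idx=[1, 1, 2, 2, 3, 3, 4, 4]
step 2: w=[0.0730, 0.0730, 0.0844, 0.0844, 0.1957, 0.1957, 0.1470, 0.1470]  mean=0.1634  Neff=6.9130  idx=[0, 2, 3, 4, 5, 5, 6, 7]
step 3: w=[0.3873, 0.2948, 0.2948, 0.0076, 0.0076, 0.0076, 0.0001, 0.0001]  mean=-0.6308  Neff=3.0870  idx=[0, 0, 0, 1, 1, 1, 2, 2]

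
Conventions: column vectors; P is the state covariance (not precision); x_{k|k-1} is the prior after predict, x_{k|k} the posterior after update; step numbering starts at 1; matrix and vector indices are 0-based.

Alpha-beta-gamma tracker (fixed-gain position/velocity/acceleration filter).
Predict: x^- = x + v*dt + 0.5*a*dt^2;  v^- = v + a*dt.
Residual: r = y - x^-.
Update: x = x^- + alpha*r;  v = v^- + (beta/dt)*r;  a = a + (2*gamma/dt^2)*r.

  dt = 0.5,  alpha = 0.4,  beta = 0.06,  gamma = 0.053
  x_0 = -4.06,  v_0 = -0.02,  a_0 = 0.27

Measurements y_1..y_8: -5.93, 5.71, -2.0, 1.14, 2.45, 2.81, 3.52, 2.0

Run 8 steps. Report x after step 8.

x_post = 6.4569

step 1: x_pred=-4.0362  r=-1.8938  x^+=-4.7937  v^+=-0.1123  a^+=-0.5330
step 2: x_pred=-4.9165  r=10.6265  x^+=-0.6659  v^+=0.8965  a^+=3.9727
step 3: x_pred=0.2789  r=-2.2789  x^+=-0.6327  v^+=2.6093  a^+=3.0064
step 4: x_pred=1.0478  r=0.0922  x^+=1.0847  v^+=4.1236  a^+=3.0455
step 5: x_pred=3.5272  r=-1.0772  x^+=3.0963  v^+=5.5171  a^+=2.5888
step 6: x_pred=6.1785  r=-3.3685  x^+=4.8311  v^+=6.4073  a^+=1.1606
step 7: x_pred=8.1798  r=-4.6598  x^+=6.3159  v^+=6.4284  a^+=-0.8152
step 8: x_pred=9.4282  r=-7.4282  x^+=6.4569  v^+=5.1294  a^+=-3.9647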